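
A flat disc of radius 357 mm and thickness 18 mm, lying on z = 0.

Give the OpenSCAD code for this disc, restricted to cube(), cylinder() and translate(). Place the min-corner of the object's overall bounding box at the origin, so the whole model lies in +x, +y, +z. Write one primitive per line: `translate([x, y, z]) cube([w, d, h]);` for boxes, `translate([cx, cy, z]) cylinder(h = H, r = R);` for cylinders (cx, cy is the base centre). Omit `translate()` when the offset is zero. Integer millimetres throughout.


translate([357, 357, 0]) cylinder(h = 18, r = 357);


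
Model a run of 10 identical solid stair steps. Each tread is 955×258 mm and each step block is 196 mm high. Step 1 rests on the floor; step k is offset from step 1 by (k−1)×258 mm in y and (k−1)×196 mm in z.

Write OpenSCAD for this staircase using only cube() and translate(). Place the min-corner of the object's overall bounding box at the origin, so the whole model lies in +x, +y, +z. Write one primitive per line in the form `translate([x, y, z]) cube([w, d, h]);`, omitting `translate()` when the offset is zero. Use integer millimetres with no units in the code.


cube([955, 258, 196]);
translate([0, 258, 196]) cube([955, 258, 196]);
translate([0, 516, 392]) cube([955, 258, 196]);
translate([0, 774, 588]) cube([955, 258, 196]);
translate([0, 1032, 784]) cube([955, 258, 196]);
translate([0, 1290, 980]) cube([955, 258, 196]);
translate([0, 1548, 1176]) cube([955, 258, 196]);
translate([0, 1806, 1372]) cube([955, 258, 196]);
translate([0, 2064, 1568]) cube([955, 258, 196]);
translate([0, 2322, 1764]) cube([955, 258, 196]);


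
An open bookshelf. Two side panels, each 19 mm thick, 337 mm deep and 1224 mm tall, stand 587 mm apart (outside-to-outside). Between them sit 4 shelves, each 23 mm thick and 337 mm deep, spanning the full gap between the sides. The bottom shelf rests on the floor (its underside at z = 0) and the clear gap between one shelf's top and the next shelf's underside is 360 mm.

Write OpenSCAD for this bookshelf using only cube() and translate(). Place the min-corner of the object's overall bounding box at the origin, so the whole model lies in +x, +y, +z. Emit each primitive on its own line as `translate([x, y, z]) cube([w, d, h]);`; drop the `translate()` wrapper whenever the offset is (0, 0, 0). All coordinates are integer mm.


cube([19, 337, 1224]);
translate([568, 0, 0]) cube([19, 337, 1224]);
translate([19, 0, 0]) cube([549, 337, 23]);
translate([19, 0, 383]) cube([549, 337, 23]);
translate([19, 0, 766]) cube([549, 337, 23]);
translate([19, 0, 1149]) cube([549, 337, 23]);


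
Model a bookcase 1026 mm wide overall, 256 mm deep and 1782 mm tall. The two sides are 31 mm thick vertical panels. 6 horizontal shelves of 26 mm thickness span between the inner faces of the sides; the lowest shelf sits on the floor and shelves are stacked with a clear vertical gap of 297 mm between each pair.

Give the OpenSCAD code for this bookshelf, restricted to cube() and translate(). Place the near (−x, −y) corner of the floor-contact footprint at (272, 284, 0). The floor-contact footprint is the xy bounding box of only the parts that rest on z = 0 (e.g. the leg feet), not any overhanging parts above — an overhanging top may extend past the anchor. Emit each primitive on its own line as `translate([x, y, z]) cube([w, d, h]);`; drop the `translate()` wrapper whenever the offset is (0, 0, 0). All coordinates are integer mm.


translate([272, 284, 0]) cube([31, 256, 1782]);
translate([1267, 284, 0]) cube([31, 256, 1782]);
translate([303, 284, 0]) cube([964, 256, 26]);
translate([303, 284, 323]) cube([964, 256, 26]);
translate([303, 284, 646]) cube([964, 256, 26]);
translate([303, 284, 969]) cube([964, 256, 26]);
translate([303, 284, 1292]) cube([964, 256, 26]);
translate([303, 284, 1615]) cube([964, 256, 26]);


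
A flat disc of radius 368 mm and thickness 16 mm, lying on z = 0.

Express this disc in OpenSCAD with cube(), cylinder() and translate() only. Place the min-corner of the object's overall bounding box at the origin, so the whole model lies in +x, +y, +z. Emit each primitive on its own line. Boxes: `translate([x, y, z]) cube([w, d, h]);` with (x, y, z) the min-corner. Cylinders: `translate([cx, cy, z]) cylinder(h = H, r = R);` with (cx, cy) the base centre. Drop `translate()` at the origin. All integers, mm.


translate([368, 368, 0]) cylinder(h = 16, r = 368);


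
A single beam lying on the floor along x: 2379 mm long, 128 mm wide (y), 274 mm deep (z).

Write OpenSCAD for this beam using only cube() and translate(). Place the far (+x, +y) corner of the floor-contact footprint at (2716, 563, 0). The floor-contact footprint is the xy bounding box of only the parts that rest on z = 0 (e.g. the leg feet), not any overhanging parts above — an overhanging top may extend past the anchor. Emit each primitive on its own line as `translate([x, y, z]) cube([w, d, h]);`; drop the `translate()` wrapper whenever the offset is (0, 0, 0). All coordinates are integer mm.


translate([337, 435, 0]) cube([2379, 128, 274]);


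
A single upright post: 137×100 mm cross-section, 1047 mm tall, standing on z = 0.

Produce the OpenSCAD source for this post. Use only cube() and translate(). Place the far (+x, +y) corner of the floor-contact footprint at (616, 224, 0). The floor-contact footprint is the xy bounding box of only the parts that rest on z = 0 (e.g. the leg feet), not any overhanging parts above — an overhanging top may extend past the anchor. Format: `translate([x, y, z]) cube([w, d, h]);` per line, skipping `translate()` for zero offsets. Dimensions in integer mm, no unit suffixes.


translate([479, 124, 0]) cube([137, 100, 1047]);


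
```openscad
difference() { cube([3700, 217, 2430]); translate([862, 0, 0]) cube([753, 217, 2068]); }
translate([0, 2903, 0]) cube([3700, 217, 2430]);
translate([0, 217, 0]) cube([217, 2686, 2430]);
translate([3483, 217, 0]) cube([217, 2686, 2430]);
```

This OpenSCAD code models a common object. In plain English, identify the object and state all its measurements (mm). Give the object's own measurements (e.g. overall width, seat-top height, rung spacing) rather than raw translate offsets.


A single room: four walls, each 2430 mm tall and 217 mm thick, enclosing an outside footprint 3700×3120 mm (x × y), no floor or roof. The front and back walls (−y and +y sides) run the full x-width; the side walls fit between their inner faces. A door opening 753 mm wide and 2068 mm tall is cut through the front wall from the floor up, its −x edge 862 mm from the wall's −x end.


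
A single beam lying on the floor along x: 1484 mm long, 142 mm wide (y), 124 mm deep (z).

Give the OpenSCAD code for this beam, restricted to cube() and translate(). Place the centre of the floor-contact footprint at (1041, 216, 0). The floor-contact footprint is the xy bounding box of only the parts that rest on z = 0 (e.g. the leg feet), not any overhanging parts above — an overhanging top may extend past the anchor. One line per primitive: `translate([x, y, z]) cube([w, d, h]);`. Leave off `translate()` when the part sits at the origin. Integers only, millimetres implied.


translate([299, 145, 0]) cube([1484, 142, 124]);


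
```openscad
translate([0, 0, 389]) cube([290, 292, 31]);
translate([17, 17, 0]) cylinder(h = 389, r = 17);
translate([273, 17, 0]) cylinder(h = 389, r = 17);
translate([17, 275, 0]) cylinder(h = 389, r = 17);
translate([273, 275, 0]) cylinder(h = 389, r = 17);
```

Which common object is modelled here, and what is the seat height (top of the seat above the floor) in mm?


A stool. The seat height is 420 mm.

A 290×292×31 slab at z = 389 on four corner cylinders — a stool. The seat top is 389 + 31 = 420 mm.


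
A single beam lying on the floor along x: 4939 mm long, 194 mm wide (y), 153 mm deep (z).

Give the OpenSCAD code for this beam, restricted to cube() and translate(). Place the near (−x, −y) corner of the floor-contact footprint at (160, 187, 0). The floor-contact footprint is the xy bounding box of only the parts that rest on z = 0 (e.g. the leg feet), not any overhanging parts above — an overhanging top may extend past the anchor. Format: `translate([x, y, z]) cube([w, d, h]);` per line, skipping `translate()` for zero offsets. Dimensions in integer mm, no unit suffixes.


translate([160, 187, 0]) cube([4939, 194, 153]);


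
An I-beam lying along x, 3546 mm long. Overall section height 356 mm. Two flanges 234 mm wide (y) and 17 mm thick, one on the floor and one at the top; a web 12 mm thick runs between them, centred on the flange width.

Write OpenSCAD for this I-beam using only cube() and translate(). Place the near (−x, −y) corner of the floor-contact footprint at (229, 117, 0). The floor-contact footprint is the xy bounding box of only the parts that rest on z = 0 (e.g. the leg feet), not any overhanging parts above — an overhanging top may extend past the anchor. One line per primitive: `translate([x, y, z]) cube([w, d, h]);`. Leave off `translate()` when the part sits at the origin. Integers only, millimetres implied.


translate([229, 117, 0]) cube([3546, 234, 17]);
translate([229, 228, 17]) cube([3546, 12, 322]);
translate([229, 117, 339]) cube([3546, 234, 17]);


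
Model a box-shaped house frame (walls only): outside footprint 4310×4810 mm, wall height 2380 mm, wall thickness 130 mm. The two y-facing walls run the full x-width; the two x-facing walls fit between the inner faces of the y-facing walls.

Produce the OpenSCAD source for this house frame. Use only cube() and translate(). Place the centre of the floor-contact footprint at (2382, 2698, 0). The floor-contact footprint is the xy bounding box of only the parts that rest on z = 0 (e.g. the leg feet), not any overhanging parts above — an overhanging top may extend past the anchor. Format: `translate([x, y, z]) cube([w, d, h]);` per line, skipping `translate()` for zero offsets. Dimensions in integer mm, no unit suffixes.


translate([227, 293, 0]) cube([4310, 130, 2380]);
translate([227, 4973, 0]) cube([4310, 130, 2380]);
translate([227, 423, 0]) cube([130, 4550, 2380]);
translate([4407, 423, 0]) cube([130, 4550, 2380]);


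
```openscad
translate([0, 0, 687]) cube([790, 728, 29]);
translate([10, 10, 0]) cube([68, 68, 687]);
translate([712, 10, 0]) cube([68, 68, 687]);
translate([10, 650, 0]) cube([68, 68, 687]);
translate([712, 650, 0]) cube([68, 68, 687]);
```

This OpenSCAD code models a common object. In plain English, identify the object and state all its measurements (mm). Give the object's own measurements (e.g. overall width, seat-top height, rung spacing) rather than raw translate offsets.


A rectangular dining table. The top is 790×728×29 mm with its upper surface at z = 716 mm. It stands on four 68×68 mm square legs, each inset 10 mm from the nearest pair of top edges, running from the floor to the underside of the top.


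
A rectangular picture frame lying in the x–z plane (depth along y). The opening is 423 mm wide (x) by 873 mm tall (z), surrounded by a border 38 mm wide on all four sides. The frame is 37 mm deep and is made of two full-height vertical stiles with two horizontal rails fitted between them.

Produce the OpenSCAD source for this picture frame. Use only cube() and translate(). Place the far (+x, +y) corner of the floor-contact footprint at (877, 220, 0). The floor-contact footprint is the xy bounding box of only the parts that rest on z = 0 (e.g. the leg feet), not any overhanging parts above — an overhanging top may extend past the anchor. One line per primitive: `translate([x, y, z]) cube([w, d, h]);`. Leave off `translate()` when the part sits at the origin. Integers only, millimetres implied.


translate([378, 183, 0]) cube([38, 37, 949]);
translate([839, 183, 0]) cube([38, 37, 949]);
translate([416, 183, 0]) cube([423, 37, 38]);
translate([416, 183, 911]) cube([423, 37, 38]);


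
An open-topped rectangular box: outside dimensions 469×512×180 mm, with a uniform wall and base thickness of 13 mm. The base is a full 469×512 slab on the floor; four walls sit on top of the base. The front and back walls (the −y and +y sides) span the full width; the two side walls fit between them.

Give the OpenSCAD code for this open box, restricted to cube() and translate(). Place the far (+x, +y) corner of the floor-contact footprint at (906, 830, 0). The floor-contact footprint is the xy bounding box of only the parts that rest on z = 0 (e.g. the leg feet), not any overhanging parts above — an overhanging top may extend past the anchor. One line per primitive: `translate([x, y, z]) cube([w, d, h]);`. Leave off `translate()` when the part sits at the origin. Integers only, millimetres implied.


translate([437, 318, 0]) cube([469, 512, 13]);
translate([437, 318, 13]) cube([469, 13, 167]);
translate([437, 817, 13]) cube([469, 13, 167]);
translate([437, 331, 13]) cube([13, 486, 167]);
translate([893, 331, 13]) cube([13, 486, 167]);


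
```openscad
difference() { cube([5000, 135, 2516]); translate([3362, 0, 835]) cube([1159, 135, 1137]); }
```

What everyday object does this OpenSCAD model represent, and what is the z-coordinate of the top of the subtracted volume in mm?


A wall with a window opening. The window head height is 1972 mm.

A wall with a rectangular opening subtracted — a window. Sill at z = 835, opening 1137 mm tall, so the head is at 835 + 1137 = 1972 mm.


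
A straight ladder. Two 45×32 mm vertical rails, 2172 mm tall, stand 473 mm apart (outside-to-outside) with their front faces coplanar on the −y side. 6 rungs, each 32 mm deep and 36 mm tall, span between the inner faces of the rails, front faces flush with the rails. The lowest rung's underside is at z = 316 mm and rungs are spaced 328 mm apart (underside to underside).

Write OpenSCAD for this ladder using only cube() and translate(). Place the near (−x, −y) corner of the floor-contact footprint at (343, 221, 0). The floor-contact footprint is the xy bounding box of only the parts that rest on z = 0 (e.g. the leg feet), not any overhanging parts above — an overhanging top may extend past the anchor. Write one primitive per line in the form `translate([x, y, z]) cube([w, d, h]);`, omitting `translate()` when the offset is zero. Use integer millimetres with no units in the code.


translate([343, 221, 0]) cube([45, 32, 2172]);
translate([771, 221, 0]) cube([45, 32, 2172]);
translate([388, 221, 316]) cube([383, 32, 36]);
translate([388, 221, 644]) cube([383, 32, 36]);
translate([388, 221, 972]) cube([383, 32, 36]);
translate([388, 221, 1300]) cube([383, 32, 36]);
translate([388, 221, 1628]) cube([383, 32, 36]);
translate([388, 221, 1956]) cube([383, 32, 36]);


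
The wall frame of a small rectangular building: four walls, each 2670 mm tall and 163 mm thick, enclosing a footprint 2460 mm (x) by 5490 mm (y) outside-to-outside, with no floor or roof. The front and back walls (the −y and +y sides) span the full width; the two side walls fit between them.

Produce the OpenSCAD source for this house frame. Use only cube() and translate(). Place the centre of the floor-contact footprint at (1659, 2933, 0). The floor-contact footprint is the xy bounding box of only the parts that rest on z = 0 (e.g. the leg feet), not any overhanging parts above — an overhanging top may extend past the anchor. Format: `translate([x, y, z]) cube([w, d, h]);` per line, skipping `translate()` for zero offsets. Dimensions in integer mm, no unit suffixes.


translate([429, 188, 0]) cube([2460, 163, 2670]);
translate([429, 5515, 0]) cube([2460, 163, 2670]);
translate([429, 351, 0]) cube([163, 5164, 2670]);
translate([2726, 351, 0]) cube([163, 5164, 2670]);


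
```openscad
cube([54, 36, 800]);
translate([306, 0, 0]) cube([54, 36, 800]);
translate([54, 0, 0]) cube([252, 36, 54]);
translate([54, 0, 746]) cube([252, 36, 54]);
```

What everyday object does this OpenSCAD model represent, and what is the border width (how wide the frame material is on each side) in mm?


A picture frame. The border width is 54 mm.

Four thin pieces enclosing a rectangular opening — a picture frame. The two full-height stiles are 800 mm tall; the top rail sits at z = 746 and is 54 mm tall, so the border above the opening is 800 − 746 = 54 mm, matching the stile x-width.


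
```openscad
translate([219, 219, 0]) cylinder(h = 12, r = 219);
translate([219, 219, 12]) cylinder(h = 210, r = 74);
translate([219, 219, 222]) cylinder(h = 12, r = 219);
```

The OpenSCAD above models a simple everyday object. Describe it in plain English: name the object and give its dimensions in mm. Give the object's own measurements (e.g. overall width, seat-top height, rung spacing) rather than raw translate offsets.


A spool: two coaxial disc flanges of radius 219 mm and thickness 12 mm, joined by a core cylinder of radius 74 mm and height 210 mm. The lower flange rests on z = 0 and the three cylinders share a vertical axis.


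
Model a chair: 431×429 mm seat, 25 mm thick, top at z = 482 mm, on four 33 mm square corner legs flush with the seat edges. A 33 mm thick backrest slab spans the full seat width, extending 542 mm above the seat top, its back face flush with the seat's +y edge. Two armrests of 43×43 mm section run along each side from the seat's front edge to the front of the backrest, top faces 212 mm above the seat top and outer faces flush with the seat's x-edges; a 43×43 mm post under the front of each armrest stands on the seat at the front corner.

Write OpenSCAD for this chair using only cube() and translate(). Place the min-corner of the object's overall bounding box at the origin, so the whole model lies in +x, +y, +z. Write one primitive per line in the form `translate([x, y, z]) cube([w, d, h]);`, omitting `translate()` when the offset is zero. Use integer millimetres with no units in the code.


translate([0, 0, 457]) cube([431, 429, 25]);
cube([33, 33, 457]);
translate([398, 0, 0]) cube([33, 33, 457]);
translate([0, 396, 0]) cube([33, 33, 457]);
translate([398, 396, 0]) cube([33, 33, 457]);
translate([0, 396, 482]) cube([431, 33, 542]);
translate([0, 0, 651]) cube([43, 396, 43]);
translate([388, 0, 651]) cube([43, 396, 43]);
translate([0, 0, 482]) cube([43, 43, 169]);
translate([388, 0, 482]) cube([43, 43, 169]);


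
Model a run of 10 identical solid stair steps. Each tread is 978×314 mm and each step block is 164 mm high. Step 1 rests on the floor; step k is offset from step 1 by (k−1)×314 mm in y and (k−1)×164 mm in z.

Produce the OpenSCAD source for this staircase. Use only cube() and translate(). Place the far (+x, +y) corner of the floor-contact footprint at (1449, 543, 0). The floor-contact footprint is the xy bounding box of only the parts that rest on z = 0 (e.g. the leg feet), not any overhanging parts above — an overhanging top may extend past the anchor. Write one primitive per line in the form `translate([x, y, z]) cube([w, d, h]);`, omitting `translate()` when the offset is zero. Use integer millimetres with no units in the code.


translate([471, 229, 0]) cube([978, 314, 164]);
translate([471, 543, 164]) cube([978, 314, 164]);
translate([471, 857, 328]) cube([978, 314, 164]);
translate([471, 1171, 492]) cube([978, 314, 164]);
translate([471, 1485, 656]) cube([978, 314, 164]);
translate([471, 1799, 820]) cube([978, 314, 164]);
translate([471, 2113, 984]) cube([978, 314, 164]);
translate([471, 2427, 1148]) cube([978, 314, 164]);
translate([471, 2741, 1312]) cube([978, 314, 164]);
translate([471, 3055, 1476]) cube([978, 314, 164]);


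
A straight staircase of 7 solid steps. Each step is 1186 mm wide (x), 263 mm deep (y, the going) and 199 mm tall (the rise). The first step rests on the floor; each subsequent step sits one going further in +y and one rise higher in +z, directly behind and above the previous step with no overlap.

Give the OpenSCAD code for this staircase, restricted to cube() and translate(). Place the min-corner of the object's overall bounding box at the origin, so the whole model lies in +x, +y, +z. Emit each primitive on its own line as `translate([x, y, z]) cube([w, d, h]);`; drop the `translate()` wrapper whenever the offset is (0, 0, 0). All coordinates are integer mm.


cube([1186, 263, 199]);
translate([0, 263, 199]) cube([1186, 263, 199]);
translate([0, 526, 398]) cube([1186, 263, 199]);
translate([0, 789, 597]) cube([1186, 263, 199]);
translate([0, 1052, 796]) cube([1186, 263, 199]);
translate([0, 1315, 995]) cube([1186, 263, 199]);
translate([0, 1578, 1194]) cube([1186, 263, 199]);


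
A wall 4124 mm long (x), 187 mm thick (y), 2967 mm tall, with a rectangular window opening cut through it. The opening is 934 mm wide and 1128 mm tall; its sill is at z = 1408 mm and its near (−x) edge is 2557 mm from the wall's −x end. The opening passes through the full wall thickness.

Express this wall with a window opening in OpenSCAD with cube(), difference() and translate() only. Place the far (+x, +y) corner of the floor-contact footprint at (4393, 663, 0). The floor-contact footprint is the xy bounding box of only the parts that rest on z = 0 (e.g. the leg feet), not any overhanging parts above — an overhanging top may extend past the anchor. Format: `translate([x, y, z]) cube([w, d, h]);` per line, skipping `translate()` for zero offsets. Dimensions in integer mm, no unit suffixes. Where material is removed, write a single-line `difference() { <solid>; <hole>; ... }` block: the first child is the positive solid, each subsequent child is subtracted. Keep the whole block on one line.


difference() { translate([269, 476, 0]) cube([4124, 187, 2967]); translate([2826, 476, 1408]) cube([934, 187, 1128]); }


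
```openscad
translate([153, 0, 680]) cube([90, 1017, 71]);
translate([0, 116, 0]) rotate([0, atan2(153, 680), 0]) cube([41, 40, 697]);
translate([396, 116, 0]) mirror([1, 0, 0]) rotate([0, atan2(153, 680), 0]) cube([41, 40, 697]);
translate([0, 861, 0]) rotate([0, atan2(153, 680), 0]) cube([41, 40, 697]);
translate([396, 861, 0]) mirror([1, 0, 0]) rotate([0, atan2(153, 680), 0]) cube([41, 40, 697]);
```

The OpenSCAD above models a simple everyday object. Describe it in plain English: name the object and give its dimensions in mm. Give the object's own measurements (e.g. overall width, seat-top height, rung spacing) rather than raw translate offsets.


A sawhorse. A 90×1017×71 mm beam (x, y, z) sits on two A-frame leg pairs. Each pair is two raked legs of 41×40 mm section (40 mm along y) splaying symmetrically in x. Each leg rises 680 mm vertically over 153 mm of horizontal reach and is 697 mm long along its own axis. Every leg's outer bottom edge rests on the floor and its outer top edge meets a bottom edge of the beam — the left legs (tilting toward +x) meet the beam's −x bottom edge, the right legs (their mirror images, tilting toward −x) meet its +x bottom edge — so the leg tops tuck under the beam, the beam's underside is 680 mm above the floor, and the feet are 396 mm apart outside-to-outside with the beam centred between them. The two leg pairs are set in 116 mm from either end of the beam.


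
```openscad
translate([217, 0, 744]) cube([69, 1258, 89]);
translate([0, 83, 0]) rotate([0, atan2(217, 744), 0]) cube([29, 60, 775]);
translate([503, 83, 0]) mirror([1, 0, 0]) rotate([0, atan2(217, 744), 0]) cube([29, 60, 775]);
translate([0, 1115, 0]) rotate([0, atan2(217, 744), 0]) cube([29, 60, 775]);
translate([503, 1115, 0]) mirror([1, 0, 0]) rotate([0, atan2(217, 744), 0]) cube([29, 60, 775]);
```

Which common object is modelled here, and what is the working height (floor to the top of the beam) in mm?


A sawhorse. The overall height is 833 mm.

A beam across two mirrored pairs of raked legs — a sawhorse. The beam's underside is at z = 744 (matching the legs' vertical rise in atan2(217, 744)) and the beam is 89 mm tall, so its top is at 744 + 89 = 833 mm. The raked legs top out at the beam's underside, so that is the highest point.


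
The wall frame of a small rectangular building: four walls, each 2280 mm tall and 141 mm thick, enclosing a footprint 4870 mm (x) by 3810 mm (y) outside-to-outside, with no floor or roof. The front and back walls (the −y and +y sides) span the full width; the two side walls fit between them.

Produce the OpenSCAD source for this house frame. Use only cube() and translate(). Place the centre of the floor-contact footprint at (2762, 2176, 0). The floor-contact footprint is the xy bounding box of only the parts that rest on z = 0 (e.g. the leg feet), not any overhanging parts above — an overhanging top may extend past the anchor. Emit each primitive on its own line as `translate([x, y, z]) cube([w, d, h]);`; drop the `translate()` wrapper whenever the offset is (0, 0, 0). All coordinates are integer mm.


translate([327, 271, 0]) cube([4870, 141, 2280]);
translate([327, 3940, 0]) cube([4870, 141, 2280]);
translate([327, 412, 0]) cube([141, 3528, 2280]);
translate([5056, 412, 0]) cube([141, 3528, 2280]);


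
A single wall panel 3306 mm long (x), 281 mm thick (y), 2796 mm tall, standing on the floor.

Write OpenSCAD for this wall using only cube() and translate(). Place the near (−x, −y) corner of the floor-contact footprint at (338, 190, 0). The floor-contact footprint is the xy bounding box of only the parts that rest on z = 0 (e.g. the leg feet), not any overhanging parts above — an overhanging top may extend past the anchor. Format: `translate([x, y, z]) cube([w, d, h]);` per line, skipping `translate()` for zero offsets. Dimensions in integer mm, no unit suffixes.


translate([338, 190, 0]) cube([3306, 281, 2796]);


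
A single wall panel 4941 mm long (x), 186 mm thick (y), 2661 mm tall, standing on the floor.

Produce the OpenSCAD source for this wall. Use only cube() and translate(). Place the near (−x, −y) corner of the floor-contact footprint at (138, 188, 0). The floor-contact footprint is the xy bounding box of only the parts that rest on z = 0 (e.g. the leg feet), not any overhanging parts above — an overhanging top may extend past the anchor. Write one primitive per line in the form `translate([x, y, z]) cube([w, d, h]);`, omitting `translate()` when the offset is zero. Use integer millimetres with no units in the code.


translate([138, 188, 0]) cube([4941, 186, 2661]);


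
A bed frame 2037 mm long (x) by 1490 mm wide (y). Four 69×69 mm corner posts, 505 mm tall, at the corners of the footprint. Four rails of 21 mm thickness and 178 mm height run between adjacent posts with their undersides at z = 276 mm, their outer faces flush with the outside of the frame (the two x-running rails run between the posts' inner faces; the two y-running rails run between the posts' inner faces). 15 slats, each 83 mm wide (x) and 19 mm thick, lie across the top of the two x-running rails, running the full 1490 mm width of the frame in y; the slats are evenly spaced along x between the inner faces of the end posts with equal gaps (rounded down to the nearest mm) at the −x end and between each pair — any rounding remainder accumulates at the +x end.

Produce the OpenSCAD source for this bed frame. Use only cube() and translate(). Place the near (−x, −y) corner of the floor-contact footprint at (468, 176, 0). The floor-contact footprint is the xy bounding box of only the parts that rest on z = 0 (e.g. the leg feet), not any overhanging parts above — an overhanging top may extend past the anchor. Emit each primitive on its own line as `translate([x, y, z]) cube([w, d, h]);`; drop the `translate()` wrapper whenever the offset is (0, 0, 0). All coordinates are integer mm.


translate([468, 176, 0]) cube([69, 69, 505]);
translate([468, 1597, 0]) cube([69, 69, 505]);
translate([2436, 176, 0]) cube([69, 69, 505]);
translate([2436, 1597, 0]) cube([69, 69, 505]);
translate([537, 176, 276]) cube([1899, 21, 178]);
translate([537, 1645, 276]) cube([1899, 21, 178]);
translate([468, 245, 276]) cube([21, 1352, 178]);
translate([2484, 245, 276]) cube([21, 1352, 178]);
translate([577, 176, 454]) cube([83, 1490, 19]);
translate([700, 176, 454]) cube([83, 1490, 19]);
translate([823, 176, 454]) cube([83, 1490, 19]);
translate([946, 176, 454]) cube([83, 1490, 19]);
translate([1069, 176, 454]) cube([83, 1490, 19]);
translate([1192, 176, 454]) cube([83, 1490, 19]);
translate([1315, 176, 454]) cube([83, 1490, 19]);
translate([1438, 176, 454]) cube([83, 1490, 19]);
translate([1561, 176, 454]) cube([83, 1490, 19]);
translate([1684, 176, 454]) cube([83, 1490, 19]);
translate([1807, 176, 454]) cube([83, 1490, 19]);
translate([1930, 176, 454]) cube([83, 1490, 19]);
translate([2053, 176, 454]) cube([83, 1490, 19]);
translate([2176, 176, 454]) cube([83, 1490, 19]);
translate([2299, 176, 454]) cube([83, 1490, 19]);


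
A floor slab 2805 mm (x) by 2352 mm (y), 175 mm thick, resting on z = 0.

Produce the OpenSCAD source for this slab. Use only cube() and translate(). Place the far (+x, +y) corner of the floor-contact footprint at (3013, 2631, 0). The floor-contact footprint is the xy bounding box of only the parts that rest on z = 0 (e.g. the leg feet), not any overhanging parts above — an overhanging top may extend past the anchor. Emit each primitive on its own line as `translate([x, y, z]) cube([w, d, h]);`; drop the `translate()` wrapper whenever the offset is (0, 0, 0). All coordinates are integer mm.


translate([208, 279, 0]) cube([2805, 2352, 175]);


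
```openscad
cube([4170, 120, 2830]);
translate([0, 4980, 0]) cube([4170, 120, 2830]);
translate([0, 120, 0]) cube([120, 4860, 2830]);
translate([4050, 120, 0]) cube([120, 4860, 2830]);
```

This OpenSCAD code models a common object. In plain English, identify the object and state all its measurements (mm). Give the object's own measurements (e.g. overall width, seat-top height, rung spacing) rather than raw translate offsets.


The wall frame of a small rectangular building: four walls, each 2830 mm tall and 120 mm thick, enclosing a footprint 4170 mm (x) by 5100 mm (y) outside-to-outside, with no floor or roof. The front and back walls (the −y and +y sides) span the full width; the two side walls fit between them.


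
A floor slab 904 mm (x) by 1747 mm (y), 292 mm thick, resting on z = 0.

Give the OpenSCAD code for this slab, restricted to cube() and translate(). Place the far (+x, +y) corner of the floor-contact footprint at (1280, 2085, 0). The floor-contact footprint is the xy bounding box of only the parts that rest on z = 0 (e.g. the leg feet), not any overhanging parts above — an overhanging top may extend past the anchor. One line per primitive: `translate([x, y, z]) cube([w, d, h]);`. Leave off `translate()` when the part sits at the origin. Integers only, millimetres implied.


translate([376, 338, 0]) cube([904, 1747, 292]);


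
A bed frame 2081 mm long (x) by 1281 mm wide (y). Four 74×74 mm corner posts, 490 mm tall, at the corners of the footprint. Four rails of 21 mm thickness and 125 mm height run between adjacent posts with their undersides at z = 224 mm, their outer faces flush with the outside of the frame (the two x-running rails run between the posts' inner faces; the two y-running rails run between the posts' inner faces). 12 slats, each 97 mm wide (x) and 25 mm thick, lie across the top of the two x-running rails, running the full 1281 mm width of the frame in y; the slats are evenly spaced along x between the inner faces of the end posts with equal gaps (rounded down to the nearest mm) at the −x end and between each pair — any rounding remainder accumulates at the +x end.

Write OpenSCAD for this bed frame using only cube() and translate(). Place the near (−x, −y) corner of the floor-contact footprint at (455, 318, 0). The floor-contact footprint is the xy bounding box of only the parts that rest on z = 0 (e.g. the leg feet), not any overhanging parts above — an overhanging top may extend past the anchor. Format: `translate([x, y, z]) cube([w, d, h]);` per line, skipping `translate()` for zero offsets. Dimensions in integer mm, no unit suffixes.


translate([455, 318, 0]) cube([74, 74, 490]);
translate([455, 1525, 0]) cube([74, 74, 490]);
translate([2462, 318, 0]) cube([74, 74, 490]);
translate([2462, 1525, 0]) cube([74, 74, 490]);
translate([529, 318, 224]) cube([1933, 21, 125]);
translate([529, 1578, 224]) cube([1933, 21, 125]);
translate([455, 392, 224]) cube([21, 1133, 125]);
translate([2515, 392, 224]) cube([21, 1133, 125]);
translate([588, 318, 349]) cube([97, 1281, 25]);
translate([744, 318, 349]) cube([97, 1281, 25]);
translate([900, 318, 349]) cube([97, 1281, 25]);
translate([1056, 318, 349]) cube([97, 1281, 25]);
translate([1212, 318, 349]) cube([97, 1281, 25]);
translate([1368, 318, 349]) cube([97, 1281, 25]);
translate([1524, 318, 349]) cube([97, 1281, 25]);
translate([1680, 318, 349]) cube([97, 1281, 25]);
translate([1836, 318, 349]) cube([97, 1281, 25]);
translate([1992, 318, 349]) cube([97, 1281, 25]);
translate([2148, 318, 349]) cube([97, 1281, 25]);
translate([2304, 318, 349]) cube([97, 1281, 25]);


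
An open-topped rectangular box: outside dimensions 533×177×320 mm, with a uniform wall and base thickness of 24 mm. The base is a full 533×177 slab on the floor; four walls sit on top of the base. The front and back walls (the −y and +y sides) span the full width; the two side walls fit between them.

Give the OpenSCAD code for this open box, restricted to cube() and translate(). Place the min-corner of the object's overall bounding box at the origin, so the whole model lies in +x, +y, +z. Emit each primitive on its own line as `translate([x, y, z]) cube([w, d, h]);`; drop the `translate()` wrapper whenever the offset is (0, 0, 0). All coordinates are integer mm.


cube([533, 177, 24]);
translate([0, 0, 24]) cube([533, 24, 296]);
translate([0, 153, 24]) cube([533, 24, 296]);
translate([0, 24, 24]) cube([24, 129, 296]);
translate([509, 24, 24]) cube([24, 129, 296]);


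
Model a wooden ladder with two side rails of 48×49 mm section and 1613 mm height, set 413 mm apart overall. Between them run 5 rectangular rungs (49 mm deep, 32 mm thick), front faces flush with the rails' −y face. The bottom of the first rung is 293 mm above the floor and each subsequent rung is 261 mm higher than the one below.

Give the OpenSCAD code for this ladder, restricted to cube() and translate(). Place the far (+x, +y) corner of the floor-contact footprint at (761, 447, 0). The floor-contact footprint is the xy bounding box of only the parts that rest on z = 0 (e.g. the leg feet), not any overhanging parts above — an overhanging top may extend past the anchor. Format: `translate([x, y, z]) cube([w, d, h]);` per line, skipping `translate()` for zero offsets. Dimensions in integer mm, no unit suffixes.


// rung span = 413 - 2*48 = 317
// rung[k] z = 293 + k*261
translate([348, 398, 0]) cube([48, 49, 1613]);
translate([713, 398, 0]) cube([48, 49, 1613]);
translate([396, 398, 293]) cube([317, 49, 32]);
translate([396, 398, 554]) cube([317, 49, 32]);
translate([396, 398, 815]) cube([317, 49, 32]);
translate([396, 398, 1076]) cube([317, 49, 32]);
translate([396, 398, 1337]) cube([317, 49, 32]);


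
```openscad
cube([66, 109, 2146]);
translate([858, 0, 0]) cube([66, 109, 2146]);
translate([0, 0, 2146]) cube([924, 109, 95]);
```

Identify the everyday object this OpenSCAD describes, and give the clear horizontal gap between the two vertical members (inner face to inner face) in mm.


A door frame. The clear opening width is 792 mm.

Two 2146 mm tall posts with a header on top — a door frame. The left jamb is 66 mm wide at x = 0; the right jamb starts at x = 858. The clear opening is 858 − 66 = 792 mm.


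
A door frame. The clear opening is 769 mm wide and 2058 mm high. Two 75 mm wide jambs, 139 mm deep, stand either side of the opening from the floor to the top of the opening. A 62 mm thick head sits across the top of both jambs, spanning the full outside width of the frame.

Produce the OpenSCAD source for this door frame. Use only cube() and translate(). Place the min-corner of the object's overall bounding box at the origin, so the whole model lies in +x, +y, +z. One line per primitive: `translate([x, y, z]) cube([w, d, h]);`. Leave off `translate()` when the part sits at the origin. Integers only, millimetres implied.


cube([75, 139, 2058]);
translate([844, 0, 0]) cube([75, 139, 2058]);
translate([0, 0, 2058]) cube([919, 139, 62]);


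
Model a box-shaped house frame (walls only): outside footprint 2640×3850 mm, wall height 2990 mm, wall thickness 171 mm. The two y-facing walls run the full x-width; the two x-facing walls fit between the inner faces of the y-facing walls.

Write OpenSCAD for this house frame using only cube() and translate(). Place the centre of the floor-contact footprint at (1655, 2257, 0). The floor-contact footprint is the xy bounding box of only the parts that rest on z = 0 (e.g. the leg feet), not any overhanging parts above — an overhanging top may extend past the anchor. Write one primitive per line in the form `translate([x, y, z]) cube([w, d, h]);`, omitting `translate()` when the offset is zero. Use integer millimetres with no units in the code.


translate([335, 332, 0]) cube([2640, 171, 2990]);
translate([335, 4011, 0]) cube([2640, 171, 2990]);
translate([335, 503, 0]) cube([171, 3508, 2990]);
translate([2804, 503, 0]) cube([171, 3508, 2990]);


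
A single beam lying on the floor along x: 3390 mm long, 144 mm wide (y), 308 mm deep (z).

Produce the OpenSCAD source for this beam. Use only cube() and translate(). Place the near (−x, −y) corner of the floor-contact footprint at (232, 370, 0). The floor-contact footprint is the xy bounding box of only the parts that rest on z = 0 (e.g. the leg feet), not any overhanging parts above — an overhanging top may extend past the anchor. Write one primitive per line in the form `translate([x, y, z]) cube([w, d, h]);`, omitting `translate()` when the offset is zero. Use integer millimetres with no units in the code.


translate([232, 370, 0]) cube([3390, 144, 308]);


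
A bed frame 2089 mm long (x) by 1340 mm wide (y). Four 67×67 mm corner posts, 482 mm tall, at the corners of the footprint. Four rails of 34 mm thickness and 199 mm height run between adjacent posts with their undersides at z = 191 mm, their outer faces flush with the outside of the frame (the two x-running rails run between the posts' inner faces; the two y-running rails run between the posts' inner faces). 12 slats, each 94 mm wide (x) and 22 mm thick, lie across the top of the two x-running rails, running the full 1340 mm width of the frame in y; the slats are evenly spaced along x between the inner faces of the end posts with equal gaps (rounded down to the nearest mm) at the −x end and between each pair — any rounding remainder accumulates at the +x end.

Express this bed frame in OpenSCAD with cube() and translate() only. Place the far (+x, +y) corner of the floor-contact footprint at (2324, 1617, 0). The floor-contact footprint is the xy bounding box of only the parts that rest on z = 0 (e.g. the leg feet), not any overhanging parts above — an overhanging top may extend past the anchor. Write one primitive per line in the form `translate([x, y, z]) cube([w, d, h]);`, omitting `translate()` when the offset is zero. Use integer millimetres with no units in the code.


translate([235, 277, 0]) cube([67, 67, 482]);
translate([235, 1550, 0]) cube([67, 67, 482]);
translate([2257, 277, 0]) cube([67, 67, 482]);
translate([2257, 1550, 0]) cube([67, 67, 482]);
translate([302, 277, 191]) cube([1955, 34, 199]);
translate([302, 1583, 191]) cube([1955, 34, 199]);
translate([235, 344, 191]) cube([34, 1206, 199]);
translate([2290, 344, 191]) cube([34, 1206, 199]);
translate([365, 277, 390]) cube([94, 1340, 22]);
translate([522, 277, 390]) cube([94, 1340, 22]);
translate([679, 277, 390]) cube([94, 1340, 22]);
translate([836, 277, 390]) cube([94, 1340, 22]);
translate([993, 277, 390]) cube([94, 1340, 22]);
translate([1150, 277, 390]) cube([94, 1340, 22]);
translate([1307, 277, 390]) cube([94, 1340, 22]);
translate([1464, 277, 390]) cube([94, 1340, 22]);
translate([1621, 277, 390]) cube([94, 1340, 22]);
translate([1778, 277, 390]) cube([94, 1340, 22]);
translate([1935, 277, 390]) cube([94, 1340, 22]);
translate([2092, 277, 390]) cube([94, 1340, 22]);
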